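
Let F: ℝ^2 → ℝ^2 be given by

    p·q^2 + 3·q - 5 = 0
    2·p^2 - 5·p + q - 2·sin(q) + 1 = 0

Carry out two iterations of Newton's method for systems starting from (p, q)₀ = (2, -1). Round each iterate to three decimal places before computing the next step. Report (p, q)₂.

At (2, -1): F = (-6.000, -0.31706).
Jacobian J = [[q^2, 2·p·q + 3], [4·p - 5, -2·cos(q) + 1]].
At the point, J = [[1.000, -1.000], [3.000, -0.08060]] (det J = 2.91940).
Solving J·Δ = −F gives Δ = (-0.057, -6.057).
Then the next iterate is (p, q)₁ = (1.943, -7.057).
Round to (1.943, -7.057) and repeat: F = (70.59283, -6.82376), J = [[49.80125, -24.42350], [2.772, -0.43050]].
Δ = (4.259, 11.576), so (p, q)₂ = (6.202, 4.519).

(6.202, 4.519)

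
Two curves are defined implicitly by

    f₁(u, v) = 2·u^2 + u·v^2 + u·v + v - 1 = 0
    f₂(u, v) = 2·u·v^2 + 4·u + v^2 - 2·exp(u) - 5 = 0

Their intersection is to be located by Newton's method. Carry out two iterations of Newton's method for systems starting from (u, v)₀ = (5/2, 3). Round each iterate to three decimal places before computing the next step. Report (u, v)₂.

(0.384, 1.750)

At (5/2, 3): F = (44.500, 34.63501).
Jacobian J = [[4·u + v^2 + v, 2·u·v + u + 1], [2·v^2 - 2·exp(u) + 4, 4·u·v + 2·v]].
At the point, J = [[22.000, 18.500], [-2.36499, 36.000]] (det J = 835.75228).
Solving J·Δ = −F gives Δ = (-1.150, -1.038).
Then the next iterate is (u, v)₁ = (1.350, 1.962).
Round to (1.350, 1.962) and repeat: F = (12.45245, 6.92809), J = [[11.21144, 7.64740], [3.98404, 14.51880]].
Δ = (-0.966, -0.212), so (u, v)₂ = (0.384, 1.750).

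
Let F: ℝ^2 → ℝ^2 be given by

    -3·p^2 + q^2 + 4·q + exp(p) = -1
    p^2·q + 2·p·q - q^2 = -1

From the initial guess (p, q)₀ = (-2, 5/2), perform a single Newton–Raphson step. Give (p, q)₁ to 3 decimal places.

At (-2, 5/2): F = (5.38534, -5.250).
Jacobian J = [[-6·p + exp(p), 2·q + 4], [2·p·q + 2·q, p^2 + 2·p - 2·q]].
At the point, J = [[12.13534, 9.000], [-5.000, -5.000]] (det J = -15.67668).
Solving J·Δ = −F gives Δ = (1.296, -2.346).
Then the next iterate is (p, q)₁ = (-0.704, 0.154).

(-0.704, 0.154)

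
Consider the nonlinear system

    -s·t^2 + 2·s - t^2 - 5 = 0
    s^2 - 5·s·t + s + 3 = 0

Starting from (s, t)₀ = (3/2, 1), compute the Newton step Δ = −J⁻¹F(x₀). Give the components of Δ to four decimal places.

At (3/2, 1): F = (-4.5000, -0.7500).
Jacobian J = [[-t^2 + 2, -2·s·t - 2·t], [2·s - 5·t + 1, -5·s]].
At the point, J = [[1.0000, -5.0000], [-1.0000, -7.5000]] (det J = -12.5000).
Solving J·Δ = −F gives Δ = (2.4000, -0.4200).

(2.4000, -0.4200)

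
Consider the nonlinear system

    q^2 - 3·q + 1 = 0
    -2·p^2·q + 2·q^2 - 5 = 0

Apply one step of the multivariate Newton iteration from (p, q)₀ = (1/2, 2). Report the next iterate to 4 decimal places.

(2.8750, 3.0000)

At (1/2, 2): F = (-1.0000, 2.0000).
Jacobian J = [[0, 2·q - 3], [-4·p·q, -2·p^2 + 4·q]].
At the point, J = [[0.0000, 1.0000], [-4.0000, 7.5000]] (det J = 4.0000).
Solving J·Δ = −F gives Δ = (2.3750, 1.0000).
Then the next iterate is (p, q)₁ = (2.8750, 3.0000).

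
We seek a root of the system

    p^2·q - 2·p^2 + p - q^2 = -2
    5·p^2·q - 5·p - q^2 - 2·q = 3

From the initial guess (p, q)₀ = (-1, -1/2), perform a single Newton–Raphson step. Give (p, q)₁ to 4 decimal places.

(-0.6875, -0.5625)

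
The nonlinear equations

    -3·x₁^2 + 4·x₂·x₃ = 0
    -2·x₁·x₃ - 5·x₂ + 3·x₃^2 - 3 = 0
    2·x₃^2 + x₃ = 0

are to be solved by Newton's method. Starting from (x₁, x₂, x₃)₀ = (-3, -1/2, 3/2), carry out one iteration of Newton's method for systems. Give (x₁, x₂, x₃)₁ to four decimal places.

(-1.2351, -1.0804, 0.6429)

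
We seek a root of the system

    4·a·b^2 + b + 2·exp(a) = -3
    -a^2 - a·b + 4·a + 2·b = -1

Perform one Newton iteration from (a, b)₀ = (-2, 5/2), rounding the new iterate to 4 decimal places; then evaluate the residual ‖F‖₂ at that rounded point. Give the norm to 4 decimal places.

11.8818

At (-2, 5/2): F = (-44.229329, -1.0000).
Jacobian J = [[4·b^2 + 2·exp(a), 8·a·b + 1], [-2·a - b + 4, -a + 2]].
At the point, J = [[25.270671, -39.0000], [5.5000, 4.0000]] (det J = 315.582682).
Solving J·Δ = −F gives Δ = (0.6842, -0.6908).
Then the next iterate is (a, b)₁ = (-1.3158, 1.8092).
Re-evaluating at (-1.3158, 1.8092): F = (-11.881811, 0.004416), so ‖F‖₂ = 11.8818.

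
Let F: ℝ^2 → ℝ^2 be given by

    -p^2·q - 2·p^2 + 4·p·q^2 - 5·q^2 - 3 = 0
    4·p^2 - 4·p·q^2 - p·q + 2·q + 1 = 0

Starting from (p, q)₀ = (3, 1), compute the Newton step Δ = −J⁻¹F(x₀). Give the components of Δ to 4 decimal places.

(-1.7843, -0.3961)

At (3, 1): F = (-23.0000, 24.0000).
Jacobian J = [[-2·p·q - 4·p + 4·q^2, -p^2 + 8·p·q - 10·q], [8·p - 4·q^2 - q, -8·p·q - p + 2]].
At the point, J = [[-14.0000, 5.0000], [19.0000, -25.0000]] (det J = 255.0000).
Solving J·Δ = −F gives Δ = (-1.7843, -0.3961).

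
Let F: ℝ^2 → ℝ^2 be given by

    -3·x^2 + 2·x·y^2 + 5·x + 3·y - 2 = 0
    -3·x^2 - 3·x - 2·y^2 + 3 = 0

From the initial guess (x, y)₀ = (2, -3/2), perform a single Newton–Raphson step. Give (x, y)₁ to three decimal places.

At (2, -3/2): F = (0.500, -19.500).
Jacobian J = [[-6·x + 2·y^2 + 5, 4·x·y + 3], [-6·x - 3, -4·y]].
At the point, J = [[-2.500, -9.000], [-15.000, 6.000]] (det J = -150.000).
Solving J·Δ = −F gives Δ = (-1.150, 0.375).
Then the next iterate is (x, y)₁ = (0.850, -1.125).

(0.850, -1.125)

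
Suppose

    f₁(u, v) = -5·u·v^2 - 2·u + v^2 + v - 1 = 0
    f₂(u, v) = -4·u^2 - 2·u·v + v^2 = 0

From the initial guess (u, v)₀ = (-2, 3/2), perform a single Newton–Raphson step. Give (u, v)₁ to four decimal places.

(-1.1244, 0.9809)

At (-2, 3/2): F = (29.2500, -7.7500).
Jacobian J = [[-5·v^2 - 2, -10·u·v + 2·v + 1], [-8·u - 2·v, -2·u + 2·v]].
At the point, J = [[-13.2500, 34.0000], [13.0000, 7.0000]] (det J = -534.7500).
Solving J·Δ = −F gives Δ = (0.8756, -0.5191).
Then the next iterate is (u, v)₁ = (-1.1244, 0.9809).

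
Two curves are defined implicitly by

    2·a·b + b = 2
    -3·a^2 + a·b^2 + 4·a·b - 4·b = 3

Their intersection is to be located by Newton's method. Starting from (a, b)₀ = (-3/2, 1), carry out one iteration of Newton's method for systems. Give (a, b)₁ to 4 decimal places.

At (-3/2, 1): F = (-4.0000, -21.2500).
Jacobian J = [[2·b, 2·a + 1], [-6·a + b^2 + 4·b, 2·a·b + 4·a - 4]].
At the point, J = [[2.0000, -2.0000], [14.0000, -13.0000]] (det J = 2.0000).
Solving J·Δ = −F gives Δ = (-4.7500, -6.7500).
Then the next iterate is (a, b)₁ = (-6.2500, -5.7500).

(-6.2500, -5.7500)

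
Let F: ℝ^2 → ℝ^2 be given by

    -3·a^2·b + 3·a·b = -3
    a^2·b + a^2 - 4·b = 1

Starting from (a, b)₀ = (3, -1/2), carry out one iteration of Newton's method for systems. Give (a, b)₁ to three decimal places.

At (3, -1/2): F = (12.000, 5.500).
Jacobian J = [[-6·a·b + 3·b, -3·a^2 + 3·a], [2·a·b + 2·a, a^2 - 4]].
At the point, J = [[7.500, -18.000], [3.000, 5.000]] (det J = 91.500).
Solving J·Δ = −F gives Δ = (-1.738, -0.057).
Then the next iterate is (a, b)₁ = (1.262, -0.557).

(1.262, -0.557)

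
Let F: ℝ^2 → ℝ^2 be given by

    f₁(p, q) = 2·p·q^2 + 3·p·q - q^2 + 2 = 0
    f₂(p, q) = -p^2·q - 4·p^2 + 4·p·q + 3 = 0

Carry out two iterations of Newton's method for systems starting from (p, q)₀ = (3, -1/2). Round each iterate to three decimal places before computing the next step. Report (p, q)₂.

(0.729, -0.973)

At (3, -1/2): F = (-1.250, -34.500).
Jacobian J = [[2·q^2 + 3·q, 4·p·q + 3·p - 2·q], [-2·p·q - 8·p + 4·q, -p^2 + 4·p]].
At the point, J = [[-1.000, 4.000], [-23.000, 3.000]] (det J = 89.000).
Solving J·Δ = −F gives Δ = (-1.508, -0.065).
Then the next iterate is (p, q)₁ = (1.492, -0.565).
Round to (1.492, -0.565) and repeat: F = (0.10440, -8.01845), J = [[-1.05655, 2.23408], [-12.51004, 3.74194]].
Δ = (-0.763, -0.408), so (p, q)₂ = (0.729, -0.973).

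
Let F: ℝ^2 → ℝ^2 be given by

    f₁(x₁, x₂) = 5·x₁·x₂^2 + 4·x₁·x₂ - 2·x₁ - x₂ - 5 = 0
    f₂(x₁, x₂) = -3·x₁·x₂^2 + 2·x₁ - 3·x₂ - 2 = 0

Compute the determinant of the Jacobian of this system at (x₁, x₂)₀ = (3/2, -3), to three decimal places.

J = [[5·x₂^2 + 4·x₂ - 2, 10·x₁·x₂ + 4·x₁ - 1], [-3·x₂^2 + 2, -6·x₁·x₂ - 3]].
At the point, J = [[31.000, -40.000], [-25.000, 24.000]].
det J = -256.000.

-256.000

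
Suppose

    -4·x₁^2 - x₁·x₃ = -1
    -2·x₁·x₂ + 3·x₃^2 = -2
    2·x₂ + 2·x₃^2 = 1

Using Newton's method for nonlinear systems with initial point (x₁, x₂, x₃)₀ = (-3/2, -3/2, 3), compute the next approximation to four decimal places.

(-2.6667, -64.5000, 12.3333)

At (-3/2, -3/2, 3): F = (-3.5000, 24.5000, 14.0000).
Jacobian J = [[-8·x₁ - x₃, 0, -x₁], [-2·x₂, -2·x₁, 6·x₃], [0, 2, 4·x₃]].
At the point, J = [[9.0000, 0.0000, 1.5000], [3.0000, 3.0000, 18.0000], [0.0000, 2.0000, 12.0000]] (det J = 9.0000).
Solving J·Δ = −F gives Δ = (-1.1667, -63.0000, 9.3333).
Then the next iterate is (x₁, x₂, x₃)₁ = (-2.6667, -64.5000, 12.3333).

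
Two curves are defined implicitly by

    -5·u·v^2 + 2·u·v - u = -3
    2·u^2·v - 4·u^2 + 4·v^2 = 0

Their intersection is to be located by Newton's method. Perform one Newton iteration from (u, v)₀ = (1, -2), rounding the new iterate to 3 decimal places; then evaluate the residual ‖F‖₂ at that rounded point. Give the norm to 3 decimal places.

At (1, -2): F = (-22.000, 8.000).
Jacobian J = [[-5·v^2 + 2·v - 1, -10·u·v + 2·u], [4·u·v - 8·u, 2·u^2 + 8·v]].
At the point, J = [[-25.000, 22.000], [-16.000, -14.000]] (det J = 702.000).
Solving J·Δ = −F gives Δ = (-0.188, 0.786).
Then the next iterate is (u, v)₁ = (0.812, -1.214).
Re-evaluating at (0.812, -1.214): F = (-5.76715, 1.65692), so ‖F‖₂ = 6.000.

6.000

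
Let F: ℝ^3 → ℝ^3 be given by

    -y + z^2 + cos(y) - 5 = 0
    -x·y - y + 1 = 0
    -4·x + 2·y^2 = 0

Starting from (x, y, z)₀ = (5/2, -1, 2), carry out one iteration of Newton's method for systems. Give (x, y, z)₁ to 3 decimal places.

(-0.056, -0.444, 1.887)

At (5/2, -1, 2): F = (0.54030, 4.500, -8.000).
Jacobian J = [[0, -sin(y) - 1, 2·z], [-y, -x - 1, 0], [-4, 4·y, 0]].
At the point, J = [[0.000, -0.15853, 4.000], [1.000, -3.500, 0.000], [-4.000, -4.000, 0.000]] (det J = -72.000).
Solving J·Δ = −F gives Δ = (-2.556, 0.556, -0.113).
Then the next iterate is (x, y, z)₁ = (-0.056, -0.444, 1.887).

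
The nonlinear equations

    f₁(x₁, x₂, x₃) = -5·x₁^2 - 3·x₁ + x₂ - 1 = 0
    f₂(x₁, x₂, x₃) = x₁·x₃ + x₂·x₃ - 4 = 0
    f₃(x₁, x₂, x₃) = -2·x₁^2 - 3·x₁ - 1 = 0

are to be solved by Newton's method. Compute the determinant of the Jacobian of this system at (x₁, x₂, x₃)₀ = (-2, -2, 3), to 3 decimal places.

-20.000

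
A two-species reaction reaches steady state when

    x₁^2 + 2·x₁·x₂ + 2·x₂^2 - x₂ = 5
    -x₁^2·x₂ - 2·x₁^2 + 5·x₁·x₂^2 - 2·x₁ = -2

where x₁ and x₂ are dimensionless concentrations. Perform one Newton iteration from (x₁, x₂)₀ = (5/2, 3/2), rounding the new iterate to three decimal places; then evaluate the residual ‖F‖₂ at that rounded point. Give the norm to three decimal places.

2.563

At (5/2, 3/2): F = (11.750, 3.250).
Jacobian J = [[2·x₁ + 2·x₂, 2·x₁ + 4·x₂ - 1], [-2·x₁·x₂ - 4·x₁ + 5·x₂^2 - 2, -x₁^2 + 10·x₁·x₂]].
At the point, J = [[8.000, 10.000], [-8.250, 31.250]] (det J = 332.500).
Solving J·Δ = −F gives Δ = (-1.007, -0.370).
Then the next iterate is (x₁, x₂)₁ = (1.493, 1.130).
Re-evaluating at (1.493, 1.130): F = (2.02703, 1.56914), so ‖F‖₂ = 2.563.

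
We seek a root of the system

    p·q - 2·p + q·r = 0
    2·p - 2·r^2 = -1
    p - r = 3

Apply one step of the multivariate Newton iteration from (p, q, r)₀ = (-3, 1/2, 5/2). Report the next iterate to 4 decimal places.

(5.4375, -13.3750, 2.4375)

At (-3, 1/2, 5/2): F = (5.7500, -17.5000, -8.5000).
Jacobian J = [[q - 2, p + r, q], [2, 0, -4·r], [1, 0, -1]].
At the point, J = [[-1.5000, -0.5000, 0.5000], [2.0000, 0.0000, -10.0000], [1.0000, 0.0000, -1.0000]] (det J = 4.0000).
Solving J·Δ = −F gives Δ = (8.4375, -13.8750, -0.0625).
Then the next iterate is (p, q, r)₁ = (5.4375, -13.3750, 2.4375).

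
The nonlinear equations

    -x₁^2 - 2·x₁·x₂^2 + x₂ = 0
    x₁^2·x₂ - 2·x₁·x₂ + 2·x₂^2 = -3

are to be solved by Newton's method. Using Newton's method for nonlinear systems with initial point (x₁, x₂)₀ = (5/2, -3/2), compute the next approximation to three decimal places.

At (5/2, -3/2): F = (-19.000, 5.625).
Jacobian J = [[-2·x₁ - 2·x₂^2, -4·x₁·x₂ + 1], [2·x₁·x₂ - 2·x₂, x₁^2 - 2·x₁ + 4·x₂]].
At the point, J = [[-9.500, 16.000], [-4.500, -4.750]] (det J = 117.125).
Solving J·Δ = −F gives Δ = (-0.002, 1.186).
Then the next iterate is (x₁, x₂)₁ = (2.498, -0.314).

(2.498, -0.314)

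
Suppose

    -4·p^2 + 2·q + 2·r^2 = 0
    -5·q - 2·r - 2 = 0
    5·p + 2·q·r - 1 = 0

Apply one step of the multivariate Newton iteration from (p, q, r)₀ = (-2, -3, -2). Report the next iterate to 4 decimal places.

At (-2, -3, -2): F = (-14.0000, 17.0000, 1.0000).
Jacobian J = [[-8·p, 2, 4·r], [0, -5, -2], [5, 2·r, 2·q]].
At the point, J = [[16.0000, 2.0000, -8.0000], [0.0000, -5.0000, -2.0000], [5.0000, -4.0000, -6.0000]] (det J = 132.0000).
Solving J·Δ = −F gives Δ = (-3.0000, 5.9091, -6.2727).
Then the next iterate is (p, q, r)₁ = (-5.0000, 2.9091, -8.2727).

(-5.0000, 2.9091, -8.2727)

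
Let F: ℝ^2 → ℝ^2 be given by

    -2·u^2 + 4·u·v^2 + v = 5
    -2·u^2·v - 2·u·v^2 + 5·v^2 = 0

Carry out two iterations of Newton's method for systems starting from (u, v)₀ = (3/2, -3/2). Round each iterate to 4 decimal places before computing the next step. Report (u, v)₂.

(-0.6235, -1.6358)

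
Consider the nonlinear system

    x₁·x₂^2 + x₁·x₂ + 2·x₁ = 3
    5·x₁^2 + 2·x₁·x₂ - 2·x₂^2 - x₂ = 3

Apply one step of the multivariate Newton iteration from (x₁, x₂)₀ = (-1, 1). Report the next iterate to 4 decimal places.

At (-1, 1): F = (-7.0000, -3.0000).
Jacobian J = [[x₂^2 + x₂ + 2, 2·x₁·x₂ + x₁], [10·x₁ + 2·x₂, 2·x₁ - 4·x₂ - 1]].
At the point, J = [[4.0000, -3.0000], [-8.0000, -7.0000]] (det J = -52.0000).
Solving J·Δ = −F gives Δ = (0.7692, -1.3077).
Then the next iterate is (x₁, x₂)₁ = (-0.2308, -0.3077).

(-0.2308, -0.3077)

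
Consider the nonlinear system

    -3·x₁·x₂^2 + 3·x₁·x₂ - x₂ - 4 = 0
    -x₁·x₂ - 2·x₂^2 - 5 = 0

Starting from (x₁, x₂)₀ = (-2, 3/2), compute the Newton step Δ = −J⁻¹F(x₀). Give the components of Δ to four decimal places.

(-2.9608, -0.5147)

At (-2, 3/2): F = (-1.0000, -6.5000).
Jacobian J = [[-3·x₂^2 + 3·x₂, -6·x₁·x₂ + 3·x₁ - 1], [-x₂, -x₁ - 4·x₂]].
At the point, J = [[-2.2500, 11.0000], [-1.5000, -4.0000]] (det J = 25.5000).
Solving J·Δ = −F gives Δ = (-2.9608, -0.5147).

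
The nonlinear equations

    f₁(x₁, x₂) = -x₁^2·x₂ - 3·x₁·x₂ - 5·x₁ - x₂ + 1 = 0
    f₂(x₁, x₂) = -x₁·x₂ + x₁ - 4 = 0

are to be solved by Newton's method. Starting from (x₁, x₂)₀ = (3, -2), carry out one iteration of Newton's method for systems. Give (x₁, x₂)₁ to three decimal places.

(1.722, -1.611)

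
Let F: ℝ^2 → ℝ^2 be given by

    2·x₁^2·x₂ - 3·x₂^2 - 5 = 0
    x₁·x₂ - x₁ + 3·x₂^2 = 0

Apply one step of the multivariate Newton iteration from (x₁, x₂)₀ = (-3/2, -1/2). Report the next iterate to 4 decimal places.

(4.5000, -1.8333)

At (-3/2, -1/2): F = (-8.0000, 3.0000).
Jacobian J = [[4·x₁·x₂, 2·x₁^2 - 6·x₂], [x₂ - 1, x₁ + 6·x₂]].
At the point, J = [[3.0000, 7.5000], [-1.5000, -4.5000]] (det J = -2.2500).
Solving J·Δ = −F gives Δ = (6.0000, -1.3333).
Then the next iterate is (x₁, x₂)₁ = (4.5000, -1.8333).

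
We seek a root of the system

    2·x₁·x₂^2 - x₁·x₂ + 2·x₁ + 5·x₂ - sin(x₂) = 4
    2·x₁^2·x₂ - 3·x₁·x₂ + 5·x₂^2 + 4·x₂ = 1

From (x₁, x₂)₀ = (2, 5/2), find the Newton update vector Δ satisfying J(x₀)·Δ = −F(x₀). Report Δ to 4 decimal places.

At (2, 5/2): F = (31.901528, 45.2500).
Jacobian J = [[2·x₂^2 - x₂ + 2, 4·x₁·x₂ - x₁ - cos(x₂) + 5], [4·x₁·x₂ - 3·x₂, 2·x₁^2 - 3·x₁ + 10·x₂ + 4]].
At the point, J = [[12.0000, 23.801144], [12.5000, 31.0000]] (det J = 74.485705).
Solving J·Δ = −F gives Δ = (1.1822, -1.9364).

(1.1822, -1.9364)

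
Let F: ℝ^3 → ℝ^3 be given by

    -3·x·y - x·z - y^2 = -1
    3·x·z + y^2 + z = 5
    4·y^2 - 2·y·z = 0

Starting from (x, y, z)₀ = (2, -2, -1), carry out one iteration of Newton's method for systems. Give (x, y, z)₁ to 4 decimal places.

At (2, -2, -1): F = (11.0000, -8.0000, 12.0000).
Jacobian J = [[-3·y - z, -3·x - 2·y, -x], [3·z, 2·y, 3·x + 1], [0, 8·y - 2·z, -2·y]].
At the point, J = [[7.0000, -2.0000, -2.0000], [-3.0000, -4.0000, 7.0000], [0.0000, -14.0000, 4.0000]] (det J = 466.0000).
Solving J·Δ = −F gives Δ = (-0.7511, 1.3047, 1.5665).
Then the next iterate is (x, y, z)₁ = (1.2489, -0.6953, 0.5665).

(1.2489, -0.6953, 0.5665)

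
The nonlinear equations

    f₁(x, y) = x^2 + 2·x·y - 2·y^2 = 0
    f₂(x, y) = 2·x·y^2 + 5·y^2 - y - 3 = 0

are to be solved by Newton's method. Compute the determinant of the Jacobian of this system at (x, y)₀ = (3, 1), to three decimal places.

164.000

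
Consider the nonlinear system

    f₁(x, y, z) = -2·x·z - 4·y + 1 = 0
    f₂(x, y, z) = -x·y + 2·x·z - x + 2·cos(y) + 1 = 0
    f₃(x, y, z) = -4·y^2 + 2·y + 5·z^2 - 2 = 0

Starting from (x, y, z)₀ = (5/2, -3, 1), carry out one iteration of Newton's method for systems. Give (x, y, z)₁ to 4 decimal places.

(-12.1781, -4.9840, 10.0584)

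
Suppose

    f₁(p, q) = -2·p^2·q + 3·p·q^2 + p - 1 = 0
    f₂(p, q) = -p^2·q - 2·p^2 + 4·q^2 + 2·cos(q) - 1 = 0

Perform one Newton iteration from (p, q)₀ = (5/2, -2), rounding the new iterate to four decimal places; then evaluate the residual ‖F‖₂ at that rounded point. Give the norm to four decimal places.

17.2420

At (5/2, -2): F = (56.5000, 14.167706).
Jacobian J = [[-4·p·q + 3·q^2 + 1, -2·p^2 + 6·p·q], [-2·p·q - 4·p, -p^2 + 8·q - 2·sin(q)]].
At the point, J = [[33.0000, -42.5000], [0.0000, -20.431405]] (det J = -674.236370).
Solving J·Δ = −F gives Δ = (-0.8191, 0.6934).
Then the next iterate is (p, q)₁ = (1.6809, -1.3066).
Re-evaluating at (1.6809, -1.3066): F = (16.673216, 4.391932), so ‖F‖₂ = 17.2420.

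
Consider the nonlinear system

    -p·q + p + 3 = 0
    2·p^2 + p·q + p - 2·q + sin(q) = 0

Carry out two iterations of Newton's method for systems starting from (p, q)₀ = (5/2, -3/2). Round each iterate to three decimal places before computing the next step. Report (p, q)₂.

(0.615, 3.960)

At (5/2, -3/2): F = (9.250, 13.25251).
Jacobian J = [[-q + 1, -p], [4·p + q + 1, p + cos(q) - 2]].
At the point, J = [[2.500, -2.500], [9.500, 0.57074]] (det J = 25.17684).
Solving J·Δ = −F gives Δ = (-1.526, 2.174).
Then the next iterate is (p, q)₁ = (0.974, 0.674).
Round to (0.974, 0.674) and repeat: F = (3.31752, 2.80394), J = [[0.326, -0.974], [5.570, -0.24467]].
Δ = (-0.359, 3.286), so (p, q)₂ = (0.615, 3.960).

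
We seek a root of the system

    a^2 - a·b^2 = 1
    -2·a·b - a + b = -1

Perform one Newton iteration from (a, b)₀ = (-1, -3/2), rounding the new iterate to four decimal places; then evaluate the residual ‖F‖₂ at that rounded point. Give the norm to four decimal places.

0.6565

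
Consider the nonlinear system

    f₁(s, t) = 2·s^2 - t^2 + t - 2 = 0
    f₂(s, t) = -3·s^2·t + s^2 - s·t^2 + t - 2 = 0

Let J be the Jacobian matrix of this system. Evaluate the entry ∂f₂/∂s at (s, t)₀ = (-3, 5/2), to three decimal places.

32.750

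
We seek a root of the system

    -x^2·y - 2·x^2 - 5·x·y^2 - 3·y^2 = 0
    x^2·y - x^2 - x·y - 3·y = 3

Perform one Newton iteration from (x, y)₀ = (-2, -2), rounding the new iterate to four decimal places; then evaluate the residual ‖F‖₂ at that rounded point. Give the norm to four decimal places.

At (-2, -2): F = (28.0000, -13.0000).
Jacobian J = [[-2·x·y - 4·x - 5·y^2, -x^2 - 10·x·y - 6·y], [2·x·y - 2·x - y, x^2 - x - 3]].
At the point, J = [[-20.0000, -32.0000], [14.0000, 3.0000]] (det J = 388.0000).
Solving J·Δ = −F gives Δ = (0.8557, 0.3402).
Then the next iterate is (x, y)₁ = (-1.1443, -1.6598).
Re-evaluating at (-1.1443, -1.6598): F = (7.052093, -3.402711), so ‖F‖₂ = 7.8301.

7.8301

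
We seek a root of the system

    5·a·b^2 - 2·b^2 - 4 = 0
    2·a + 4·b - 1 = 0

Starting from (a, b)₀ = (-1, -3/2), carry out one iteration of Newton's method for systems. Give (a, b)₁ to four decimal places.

(-37.6667, 19.0833)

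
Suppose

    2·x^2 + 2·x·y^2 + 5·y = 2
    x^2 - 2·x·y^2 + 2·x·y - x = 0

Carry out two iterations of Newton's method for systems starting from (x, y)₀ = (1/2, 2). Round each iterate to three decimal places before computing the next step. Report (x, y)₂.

(2.594, -1.514)

At (1/2, 2): F = (12.500, -2.250).
Jacobian J = [[4·x + 2·y^2, 4·x·y + 5], [2·x - 2·y^2 + 2·y - 1, -4·x·y + 2·x]].
At the point, J = [[10.000, 9.000], [-4.000, -3.000]] (det J = 6.000).
Solving J·Δ = −F gives Δ = (2.875, -4.583).
Then the next iterate is (x, y)₁ = (3.375, -2.583).
Round to (3.375, -2.583) and repeat: F = (52.90150, -54.45488), J = [[26.84378, -29.87050], [-12.75978, 41.62050]].
Δ = (-0.781, 1.069), so (x, y)₂ = (2.594, -1.514).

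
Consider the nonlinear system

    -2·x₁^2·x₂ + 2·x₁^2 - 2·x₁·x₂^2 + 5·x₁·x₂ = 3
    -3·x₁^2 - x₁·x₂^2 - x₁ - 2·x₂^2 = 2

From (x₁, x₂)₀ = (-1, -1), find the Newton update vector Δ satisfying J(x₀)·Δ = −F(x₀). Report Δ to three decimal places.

(2.786, -3.071)

At (-1, -1): F = (8.000, -5.000).
Jacobian J = [[-4·x₁·x₂ + 4·x₁ - 2·x₂^2 + 5·x₂, -2·x₁^2 - 4·x₁·x₂ + 5·x₁], [-6·x₁ - x₂^2 - 1, -2·x₁·x₂ - 4·x₂]].
At the point, J = [[-15.000, -11.000], [4.000, 2.000]] (det J = 14.000).
Solving J·Δ = −F gives Δ = (2.786, -3.071).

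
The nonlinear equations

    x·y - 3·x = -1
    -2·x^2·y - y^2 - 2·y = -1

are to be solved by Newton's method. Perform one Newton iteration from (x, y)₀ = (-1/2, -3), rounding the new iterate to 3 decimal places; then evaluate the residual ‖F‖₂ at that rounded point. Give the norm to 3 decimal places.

1.410

At (-1/2, -3): F = (4.000, -0.500).
Jacobian J = [[y - 3, x], [-4·x·y, -2·x^2 - 2·y - 2]].
At the point, J = [[-6.000, -0.500], [-6.000, 3.500]] (det J = -24.000).
Solving J·Δ = −F gives Δ = (0.573, 1.125).
Then the next iterate is (x, y)₁ = (0.073, -1.875).
Re-evaluating at (0.073, -1.875): F = (0.64413, 1.25436), so ‖F‖₂ = 1.410.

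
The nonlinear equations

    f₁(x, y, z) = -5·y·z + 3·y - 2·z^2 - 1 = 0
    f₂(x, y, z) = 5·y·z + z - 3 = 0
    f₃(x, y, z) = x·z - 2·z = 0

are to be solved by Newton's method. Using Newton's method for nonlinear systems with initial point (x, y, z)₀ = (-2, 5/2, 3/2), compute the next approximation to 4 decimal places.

(0.3590, 1.3077, 0.8846)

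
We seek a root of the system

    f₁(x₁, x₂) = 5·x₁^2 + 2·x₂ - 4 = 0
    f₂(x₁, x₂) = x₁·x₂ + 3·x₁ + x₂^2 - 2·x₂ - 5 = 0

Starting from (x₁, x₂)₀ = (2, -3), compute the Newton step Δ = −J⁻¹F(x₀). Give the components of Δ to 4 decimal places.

At (2, -3): F = (10.0000, 10.0000).
Jacobian J = [[10·x₁, 2], [x₂ + 3, x₁ + 2·x₂ - 2]].
At the point, J = [[20.0000, 2.0000], [0.0000, -6.0000]] (det J = -120.0000).
Solving J·Δ = −F gives Δ = (-0.6667, 1.6667).

(-0.6667, 1.6667)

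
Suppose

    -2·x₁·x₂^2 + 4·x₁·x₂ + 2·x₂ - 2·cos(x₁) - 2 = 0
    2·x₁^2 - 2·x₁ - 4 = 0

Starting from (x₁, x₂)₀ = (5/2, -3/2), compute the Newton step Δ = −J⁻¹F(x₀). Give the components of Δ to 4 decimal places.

At (5/2, -3/2): F = (-29.647713, 3.5000).
Jacobian J = [[-2·x₂^2 + 4·x₂ + 2·sin(x₁), -4·x₁·x₂ + 4·x₁ + 2], [4·x₁ - 2, 0]].
At the point, J = [[-9.303056, 27.0000], [8.0000, 0.0000]] (det J = -216.0000).
Solving J·Δ = −F gives Δ = (-0.4375, 0.9473).

(-0.4375, 0.9473)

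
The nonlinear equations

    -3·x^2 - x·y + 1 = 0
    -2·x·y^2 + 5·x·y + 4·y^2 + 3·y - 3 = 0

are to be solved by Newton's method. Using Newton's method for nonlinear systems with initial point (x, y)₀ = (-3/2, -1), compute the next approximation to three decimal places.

At (-3/2, -1): F = (-7.250, 8.500).
Jacobian J = [[-6·x - y, -x], [-2·y^2 + 5·y, -4·x·y + 5·x + 8·y + 3]].
At the point, J = [[10.000, 1.500], [-7.000, -18.500]] (det J = -174.500).
Solving J·Δ = −F gives Δ = (0.696, 0.196).
Then the next iterate is (x, y)₁ = (-0.804, -0.804).

(-0.804, -0.804)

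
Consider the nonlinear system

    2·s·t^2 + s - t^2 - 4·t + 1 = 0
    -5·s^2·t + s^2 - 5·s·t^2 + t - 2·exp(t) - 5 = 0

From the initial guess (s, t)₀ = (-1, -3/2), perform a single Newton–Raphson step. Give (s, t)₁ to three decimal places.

At (-1, -3/2): F = (-0.750, 12.80374).
Jacobian J = [[2·t^2 + 1, 4·s·t - 2·t - 4], [-10·s·t + 2·s - 5·t^2, -5·s^2 - 10·s·t - 2·exp(t) + 1]].
At the point, J = [[5.500, 5.000], [-28.250, -19.44626]] (det J = 34.29557).
Solving J·Δ = −F gives Δ = (1.441, -1.436).
Then the next iterate is (s, t)₁ = (0.441, -2.936).

(0.441, -2.936)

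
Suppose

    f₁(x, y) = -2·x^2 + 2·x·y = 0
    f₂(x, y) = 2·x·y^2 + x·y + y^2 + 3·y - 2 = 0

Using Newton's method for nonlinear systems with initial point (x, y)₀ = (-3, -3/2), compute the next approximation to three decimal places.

At (-3, -3/2): F = (-9.000, -13.250).
Jacobian J = [[-4·x + 2·y, 2·x], [2·y^2 + y, 4·x·y + x + 2·y + 3]].
At the point, J = [[9.000, -6.000], [3.000, 15.000]] (det J = 153.000).
Solving J·Δ = −F gives Δ = (1.402, 0.603).
Then the next iterate is (x, y)₁ = (-1.598, -0.897).

(-1.598, -0.897)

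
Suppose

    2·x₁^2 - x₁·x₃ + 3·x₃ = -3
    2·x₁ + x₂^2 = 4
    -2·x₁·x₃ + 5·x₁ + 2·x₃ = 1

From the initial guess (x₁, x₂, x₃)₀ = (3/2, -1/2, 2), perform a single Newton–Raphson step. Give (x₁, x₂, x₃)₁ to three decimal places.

(-1.636, -7.523, 3.364)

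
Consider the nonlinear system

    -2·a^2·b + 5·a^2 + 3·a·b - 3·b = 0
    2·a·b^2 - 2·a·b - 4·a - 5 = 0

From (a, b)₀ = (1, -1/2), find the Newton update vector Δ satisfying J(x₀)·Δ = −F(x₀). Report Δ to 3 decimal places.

(-0.830, -1.356)

At (1, -1/2): F = (6.000, -7.500).
Jacobian J = [[-4·a·b + 10·a + 3·b, -2·a^2 + 3·a - 3], [2·b^2 - 2·b - 4, 4·a·b - 2·a]].
At the point, J = [[10.500, -2.000], [-2.500, -4.000]] (det J = -47.000).
Solving J·Δ = −F gives Δ = (-0.830, -1.356).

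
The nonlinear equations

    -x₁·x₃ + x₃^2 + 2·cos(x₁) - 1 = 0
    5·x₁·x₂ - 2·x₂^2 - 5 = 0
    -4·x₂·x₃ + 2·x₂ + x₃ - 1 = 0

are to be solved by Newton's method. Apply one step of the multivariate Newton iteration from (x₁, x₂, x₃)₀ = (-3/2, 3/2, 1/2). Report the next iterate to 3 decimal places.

At (-3/2, 3/2, 1/2): F = (0.14147, -20.750, -0.500).
Jacobian J = [[-x₃ - 2·sin(x₁), 0, -x₁ + 2·x₃], [5·x₂, 5·x₁ - 4·x₂, 0], [0, -4·x₃ + 2, -4·x₂ + 1]].
At the point, J = [[1.49499, 0.000, 2.500], [7.500, -13.500, 0.000], [0.000, 0.000, -5.000]] (det J = 100.91182).
Solving J·Δ = −F gives Δ = (0.073, -1.497, -0.100).
Then the next iterate is (x₁, x₂, x₃)₁ = (-1.427, 0.003, 0.400).

(-1.427, 0.003, 0.400)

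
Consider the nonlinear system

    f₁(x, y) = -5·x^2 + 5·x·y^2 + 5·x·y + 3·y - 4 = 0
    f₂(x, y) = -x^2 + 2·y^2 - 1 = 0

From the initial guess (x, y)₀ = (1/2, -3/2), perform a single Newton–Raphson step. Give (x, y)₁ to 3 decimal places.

At (1/2, -3/2): F = (-7.875, 3.250).
Jacobian J = [[-10·x + 5·y^2 + 5·y, 10·x·y + 5·x + 3], [-2·x, 4·y]].
At the point, J = [[-1.250, -2.000], [-1.000, -6.000]] (det J = 5.500).
Solving J·Δ = −F gives Δ = (-9.773, 2.170).
Then the next iterate is (x, y)₁ = (-9.273, 0.670).

(-9.273, 0.670)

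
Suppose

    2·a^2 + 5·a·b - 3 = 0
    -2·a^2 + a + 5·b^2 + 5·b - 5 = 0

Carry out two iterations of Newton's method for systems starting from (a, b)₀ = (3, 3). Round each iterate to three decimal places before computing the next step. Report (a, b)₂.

(0.995, 0.796)

At (3, 3): F = (60.000, 40.000).
Jacobian J = [[4·a + 5·b, 5·a], [-4·a + 1, 10·b + 5]].
At the point, J = [[27.000, 15.000], [-11.000, 35.000]] (det J = 1110.000).
Solving J·Δ = −F gives Δ = (-1.351, -1.568).
Then the next iterate is (a, b)₁ = (1.649, 1.432).
Round to (1.649, 1.432) and repeat: F = (14.24524, 8.62372), J = [[13.756, 8.245], [-5.596, 19.320]].
Δ = (-0.654, -0.636), so (a, b)₂ = (0.995, 0.796).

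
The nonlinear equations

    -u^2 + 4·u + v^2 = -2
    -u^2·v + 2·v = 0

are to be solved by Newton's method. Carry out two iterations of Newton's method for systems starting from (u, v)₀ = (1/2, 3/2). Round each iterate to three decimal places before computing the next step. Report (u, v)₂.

At (1/2, 3/2): F = (6.000, 2.625).
Jacobian J = [[-2·u + 4, 2·v], [-2·u·v, -u^2 + 2]].
At the point, J = [[3.000, 3.000], [-1.500, 1.750]] (det J = 9.750).
Solving J·Δ = −F gives Δ = (-0.269, -1.731).
Then the next iterate is (u, v)₁ = (0.231, -0.231).
Round to (0.231, -0.231) and repeat: F = (2.924, -0.44967), J = [[3.538, -0.462], [0.10672, 1.94664]].
Δ = (-0.791, 0.274), so (u, v)₂ = (-0.560, 0.043).

(-0.560, 0.043)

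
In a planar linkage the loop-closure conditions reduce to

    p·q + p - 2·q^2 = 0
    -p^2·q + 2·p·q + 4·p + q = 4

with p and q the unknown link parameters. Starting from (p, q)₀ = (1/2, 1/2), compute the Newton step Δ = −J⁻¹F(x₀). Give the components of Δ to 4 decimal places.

At (1/2, 1/2): F = (0.2500, -1.1250).
Jacobian J = [[q + 1, p - 4·q], [-2·p·q + 2·q + 4, -p^2 + 2·p + 1]].
At the point, J = [[1.5000, -1.5000], [4.5000, 1.7500]] (det J = 9.3750).
Solving J·Δ = −F gives Δ = (0.1333, 0.3000).

(0.1333, 0.3000)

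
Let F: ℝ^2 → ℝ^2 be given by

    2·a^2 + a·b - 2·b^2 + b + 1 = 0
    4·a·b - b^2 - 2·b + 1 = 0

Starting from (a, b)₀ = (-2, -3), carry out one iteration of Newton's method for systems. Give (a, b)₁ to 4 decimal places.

(-0.7614, -1.2159)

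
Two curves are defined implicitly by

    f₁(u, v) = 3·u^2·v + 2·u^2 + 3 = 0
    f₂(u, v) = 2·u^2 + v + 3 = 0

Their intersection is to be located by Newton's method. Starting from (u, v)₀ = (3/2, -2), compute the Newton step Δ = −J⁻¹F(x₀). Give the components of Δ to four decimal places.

(-0.8214, -0.5714)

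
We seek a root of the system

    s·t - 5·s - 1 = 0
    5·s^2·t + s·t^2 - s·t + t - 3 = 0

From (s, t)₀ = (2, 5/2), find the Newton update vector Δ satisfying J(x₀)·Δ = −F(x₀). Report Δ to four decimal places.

(-1.6000, 1.0000)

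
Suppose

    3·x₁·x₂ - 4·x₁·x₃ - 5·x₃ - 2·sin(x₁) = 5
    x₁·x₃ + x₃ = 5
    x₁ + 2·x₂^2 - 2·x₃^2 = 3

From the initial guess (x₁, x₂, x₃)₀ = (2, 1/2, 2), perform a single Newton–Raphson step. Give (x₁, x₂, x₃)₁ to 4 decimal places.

At (2, 1/2, 2): F = (-29.818595, 1.0000, -8.5000).
Jacobian J = [[3·x₂ - 4·x₃ - 2·cos(x₁), 3·x₁, -4·x₁ - 5], [x₃, 0, x₁ + 1], [1, 4·x₂, -4·x₃]].
At the point, J = [[-5.667706, 6.0000, -13.0000], [2.0000, 0.0000, 3.0000], [1.0000, 2.0000, -8.0000]] (det J = 96.006238).
Solving J·Δ = −F gives Δ = (-0.4990, 4.4970, -0.0006).
Then the next iterate is (x₁, x₂, x₃)₁ = (1.5010, 4.9970, 1.9994).

(1.5010, 4.9970, 1.9994)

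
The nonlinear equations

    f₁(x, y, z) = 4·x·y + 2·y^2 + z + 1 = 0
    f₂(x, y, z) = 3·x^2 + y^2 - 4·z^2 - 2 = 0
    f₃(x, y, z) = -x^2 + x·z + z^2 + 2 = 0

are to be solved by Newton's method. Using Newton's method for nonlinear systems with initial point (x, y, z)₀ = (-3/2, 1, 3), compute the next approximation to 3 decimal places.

At (-3/2, 1, 3): F = (0.000, -30.250, 4.250).
Jacobian J = [[4·y, 4·x + 4·y, 1], [6·x, 2·y, -8·z], [-2·x + z, 0, x + 2·z]].
At the point, J = [[4.000, -2.000, 1.000], [-9.000, 2.000, -24.000], [6.000, 0.000, 4.500]] (det J = 231.000).
Solving J·Δ = −F gives Δ = (0.332, -0.029, -1.387).
Then the next iterate is (x, y, z)₁ = (-1.168, 0.971, 1.613).

(-1.168, 0.971, 1.613)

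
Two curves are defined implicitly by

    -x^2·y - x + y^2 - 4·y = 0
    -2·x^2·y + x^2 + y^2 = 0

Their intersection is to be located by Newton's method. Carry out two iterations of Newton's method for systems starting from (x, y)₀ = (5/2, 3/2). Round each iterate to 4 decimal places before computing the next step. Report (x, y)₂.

At (5/2, 3/2): F = (-15.6250, -10.2500).
Jacobian J = [[-2·x·y - 1, -x^2 + 2·y - 4], [-4·x·y + 2·x, -2·x^2 + 2·y]].
At the point, J = [[-8.5000, -7.2500], [-10.0000, -9.5000]] (det J = 8.2500).
Solving J·Δ = −F gives Δ = (-8.9848, 8.3788).
Then the next iterate is (x, y)₁ = (-6.4848, 9.8788).
Round to (-6.4848, 9.8788) and repeat: F = (-350.869242, -691.215743), J = [[127.124084, -26.295031], [243.278569, -64.347662]].
Δ = (2.4687, -1.4083), so (x, y)₂ = (-4.0161, 8.4705).

(-4.0161, 8.4705)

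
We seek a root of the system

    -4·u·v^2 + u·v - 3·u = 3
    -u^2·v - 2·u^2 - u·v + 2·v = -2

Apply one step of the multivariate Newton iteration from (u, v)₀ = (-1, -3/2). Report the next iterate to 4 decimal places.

(2.2727, -4.0909)

At (-1, -3/2): F = (10.5000, -3.0000).
Jacobian J = [[-4·v^2 + v - 3, -8·u·v + u], [-2·u·v - 4·u - v, -u^2 - u + 2]].
At the point, J = [[-13.5000, -13.0000], [2.5000, 2.0000]] (det J = 5.5000).
Solving J·Δ = −F gives Δ = (3.2727, -2.5909).
Then the next iterate is (u, v)₁ = (2.2727, -4.0909).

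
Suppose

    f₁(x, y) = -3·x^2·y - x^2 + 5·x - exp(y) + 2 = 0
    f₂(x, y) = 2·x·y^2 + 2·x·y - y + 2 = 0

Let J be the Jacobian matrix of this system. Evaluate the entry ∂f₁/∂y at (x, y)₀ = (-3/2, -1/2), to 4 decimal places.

-7.3565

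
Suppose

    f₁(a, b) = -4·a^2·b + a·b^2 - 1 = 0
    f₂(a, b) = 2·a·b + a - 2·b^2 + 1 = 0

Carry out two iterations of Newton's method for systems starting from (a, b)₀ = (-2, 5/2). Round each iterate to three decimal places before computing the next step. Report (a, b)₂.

At (-2, 5/2): F = (-53.500, -23.500).
Jacobian J = [[-8·a·b + b^2, -4·a^2 + 2·a·b], [2·b + 1, 2·a - 4·b]].
At the point, J = [[46.250, -26.000], [6.000, -14.000]] (det J = -491.500).
Solving J·Δ = −F gives Δ = (0.281, -1.558).
Then the next iterate is (a, b)₁ = (-1.719, 0.942).
Round to (-1.719, 0.942) and repeat: F = (-13.65967, -5.73232), J = [[13.84175, -15.05844], [2.884, -7.206]].
Δ = (0.215, -0.709), so (a, b)₂ = (-1.504, 0.233).

(-1.504, 0.233)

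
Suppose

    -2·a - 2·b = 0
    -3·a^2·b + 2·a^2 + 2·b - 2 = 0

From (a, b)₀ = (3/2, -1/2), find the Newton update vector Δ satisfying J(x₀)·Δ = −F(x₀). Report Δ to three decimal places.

(-0.631, -0.369)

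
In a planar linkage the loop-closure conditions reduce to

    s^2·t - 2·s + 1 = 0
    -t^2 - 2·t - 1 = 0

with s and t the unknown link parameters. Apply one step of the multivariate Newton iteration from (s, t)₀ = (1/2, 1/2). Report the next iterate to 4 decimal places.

At (1/2, 1/2): F = (0.1250, -2.2500).
Jacobian J = [[2·s·t - 2, s^2], [0, -2·t - 2]].
At the point, J = [[-1.5000, 0.2500], [0.0000, -3.0000]] (det J = 4.5000).
Solving J·Δ = −F gives Δ = (-0.0417, -0.7500).
Then the next iterate is (s, t)₁ = (0.4583, -0.2500).

(0.4583, -0.2500)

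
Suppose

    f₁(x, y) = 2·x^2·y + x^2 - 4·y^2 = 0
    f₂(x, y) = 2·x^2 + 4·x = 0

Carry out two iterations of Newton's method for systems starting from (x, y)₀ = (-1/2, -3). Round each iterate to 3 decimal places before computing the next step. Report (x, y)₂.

(0.025, -0.833)

At (-1/2, -3): F = (-37.250, -1.500).
Jacobian J = [[4·x·y + 2·x, 2·x^2 - 8·y], [4·x + 4, 0]].
At the point, J = [[5.000, 24.500], [2.000, 0.000]] (det J = -49.000).
Solving J·Δ = −F gives Δ = (0.750, 1.367).
Then the next iterate is (x, y)₁ = (0.250, -1.633).
Round to (0.250, -1.633) and repeat: F = (-10.80838, 1.125), J = [[-1.133, 13.189], [5.000, 0.000]].
Δ = (-0.225, 0.800), so (x, y)₂ = (0.025, -0.833).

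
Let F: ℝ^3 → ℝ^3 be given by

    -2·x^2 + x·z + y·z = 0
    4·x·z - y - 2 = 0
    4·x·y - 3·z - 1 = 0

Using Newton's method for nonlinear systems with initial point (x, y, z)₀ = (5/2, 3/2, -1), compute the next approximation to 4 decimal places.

(1.3686, 0.7248, -0.1801)

At (5/2, 3/2, -1): F = (-16.5000, -13.5000, 17.0000).
Jacobian J = [[-4·x + z, z, x + y], [4·z, -1, 4·x], [4·y, 4·x, -3]].
At the point, J = [[-11.0000, -1.0000, 4.0000], [-4.0000, -1.0000, 10.0000], [6.0000, 10.0000, -3.0000]] (det J = 883.0000).
Solving J·Δ = −F gives Δ = (-1.1314, -0.7752, 0.8199).
Then the next iterate is (x, y, z)₁ = (1.3686, 0.7248, -0.1801).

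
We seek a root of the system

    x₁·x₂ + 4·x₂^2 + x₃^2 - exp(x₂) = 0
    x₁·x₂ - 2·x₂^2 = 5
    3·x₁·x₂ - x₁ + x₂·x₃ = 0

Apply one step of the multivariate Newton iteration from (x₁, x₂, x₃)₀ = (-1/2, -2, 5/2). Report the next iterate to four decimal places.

At (-1/2, -2, 5/2): F = (23.114665, -12.0000, -1.5000).
Jacobian J = [[x₂, x₁ + 8·x₂ - exp(x₂), 2·x₃], [x₂, x₁ - 4·x₂, 0], [3·x₂ - 1, 3·x₁ + x₃, x₂]].
At the point, J = [[-2.0000, -16.635335, 5.0000], [-2.0000, 7.5000, 0.0000], [-7.0000, 1.0000, -2.0000]] (det J = 349.041341).
Solving J·Δ = −F gives Δ = (-0.1397, 1.5627, 0.5205).
Then the next iterate is (x₁, x₂, x₃)₁ = (-0.6397, -0.4373, 3.0205).

(-0.6397, -0.4373, 3.0205)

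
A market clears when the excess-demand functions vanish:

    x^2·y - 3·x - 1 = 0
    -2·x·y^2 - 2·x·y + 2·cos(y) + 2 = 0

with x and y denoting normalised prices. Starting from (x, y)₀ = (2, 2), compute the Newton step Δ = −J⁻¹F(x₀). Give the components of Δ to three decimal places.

(1.138, -1.672)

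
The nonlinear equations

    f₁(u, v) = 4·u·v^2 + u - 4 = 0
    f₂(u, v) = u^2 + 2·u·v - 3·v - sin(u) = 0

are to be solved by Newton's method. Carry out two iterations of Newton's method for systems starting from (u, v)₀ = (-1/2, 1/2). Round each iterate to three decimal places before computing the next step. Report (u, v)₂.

(0.521, -1.773)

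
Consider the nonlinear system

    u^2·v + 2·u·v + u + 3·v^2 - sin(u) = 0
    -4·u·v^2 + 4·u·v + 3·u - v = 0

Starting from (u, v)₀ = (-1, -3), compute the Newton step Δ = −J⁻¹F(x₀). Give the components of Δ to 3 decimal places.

(0.054, 1.572)

At (-1, -3): F = (29.84147, 48.000).
Jacobian J = [[2·u·v + 2·v - cos(u) + 1, u^2 + 2·u + 6·v], [-4·v^2 + 4·v + 3, -8·u·v + 4·u - 1]].
At the point, J = [[0.45970, -19.000], [-45.000, -29.000]] (det J = -868.33123).
Solving J·Δ = −F gives Δ = (0.054, 1.572).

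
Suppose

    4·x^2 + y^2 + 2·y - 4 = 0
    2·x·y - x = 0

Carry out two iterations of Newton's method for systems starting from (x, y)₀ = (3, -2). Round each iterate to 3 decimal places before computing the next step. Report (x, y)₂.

At (3, -2): F = (32.000, -15.000).
Jacobian J = [[8·x, 2·y + 2], [2·y - 1, 2·x]].
At the point, J = [[24.000, -2.000], [-5.000, 6.000]] (det J = 134.000).
Solving J·Δ = −F gives Δ = (-1.209, 1.493).
Then the next iterate is (x, y)₁ = (1.791, -0.507).
Round to (1.791, -0.507) and repeat: F = (8.07377, -3.60707), J = [[14.328, 0.986], [-2.014, 3.582]].
Δ = (-0.609, 0.664), so (x, y)₂ = (1.182, 0.157).

(1.182, 0.157)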